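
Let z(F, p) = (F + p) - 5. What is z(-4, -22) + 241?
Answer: 210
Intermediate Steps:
z(F, p) = -5 + F + p
z(-4, -22) + 241 = (-5 - 4 - 22) + 241 = -31 + 241 = 210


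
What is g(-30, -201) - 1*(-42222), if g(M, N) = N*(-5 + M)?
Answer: 49257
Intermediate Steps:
g(-30, -201) - 1*(-42222) = -201*(-5 - 30) - 1*(-42222) = -201*(-35) + 42222 = 7035 + 42222 = 49257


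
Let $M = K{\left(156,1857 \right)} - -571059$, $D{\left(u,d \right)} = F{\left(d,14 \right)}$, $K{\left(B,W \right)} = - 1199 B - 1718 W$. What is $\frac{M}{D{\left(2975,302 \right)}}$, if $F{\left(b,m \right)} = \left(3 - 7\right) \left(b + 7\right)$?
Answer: $\frac{935437}{412} \approx 2270.5$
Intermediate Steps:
$K{\left(B,W \right)} = - 1718 W - 1199 B$
$F{\left(b,m \right)} = -28 - 4 b$ ($F{\left(b,m \right)} = - 4 \left(7 + b\right) = -28 - 4 b$)
$D{\left(u,d \right)} = -28 - 4 d$
$M = -2806311$ ($M = \left(\left(-1718\right) 1857 - 187044\right) - -571059 = \left(-3190326 - 187044\right) + 571059 = -3377370 + 571059 = -2806311$)
$\frac{M}{D{\left(2975,302 \right)}} = - \frac{2806311}{-28 - 1208} = - \frac{2806311}{-1236} = \left(-2806311\right) \left(- \frac{1}{1236}\right) = \frac{935437}{412}$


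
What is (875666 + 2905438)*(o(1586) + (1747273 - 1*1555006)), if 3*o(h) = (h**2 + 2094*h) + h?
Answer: 8085093091056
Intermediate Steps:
o(h) = h**2/3 + 2095*h/3 (o(h) = ((h**2 + 2094*h) + h)/3 = (h**2 + 2095*h)/3 = h**2/3 + 2095*h/3)
(875666 + 2905438)*(o(1586) + (1747273 - 1*1555006)) = (875666 + 2905438)*((1/3)*1586*(2095 + 1586) + (1747273 - 1*1555006)) = 3781104*((1/3)*1586*3681 + (1747273 - 1555006)) = 3781104*(1946022 + 192267) = 3781104*2138289 = 8085093091056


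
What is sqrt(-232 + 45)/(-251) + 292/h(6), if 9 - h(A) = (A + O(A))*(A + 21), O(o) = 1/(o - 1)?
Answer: -365/198 - I*sqrt(187)/251 ≈ -1.8434 - 0.054481*I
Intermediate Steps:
O(o) = 1/(-1 + o)
h(A) = 9 - (21 + A)*(A + 1/(-1 + A)) (h(A) = 9 - (A + 1/(-1 + A))*(A + 21) = 9 - (A + 1/(-1 + A))*(21 + A) = 9 - (21 + A)*(A + 1/(-1 + A)))
sqrt(-232 + 45)/(-251) + 292/h(6) = sqrt(-232 + 45)/(-251) + 292/(((-30 - 1*6**3 - 20*6**2 + 29*6)/(-1 + 6))) = sqrt(-187)*(-1/251) + 292/(((-30 - 1*216 - 20*36 + 174)/5)) = (I*sqrt(187))*(-1/251) + 292/(((-30 - 216 - 720 + 174)/5)) = -I*sqrt(187)/251 + 292/(((1/5)*(-792))) = -I*sqrt(187)/251 + 292/(-792/5) = -I*sqrt(187)/251 + 292*(-5/792) = -I*sqrt(187)/251 - 365/198 = -365/198 - I*sqrt(187)/251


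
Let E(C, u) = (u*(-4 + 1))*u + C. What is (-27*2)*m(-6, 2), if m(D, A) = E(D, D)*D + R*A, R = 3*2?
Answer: -37584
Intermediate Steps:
E(C, u) = C - 3*u² (E(C, u) = (u*(-3))*u + C = (-3*u)*u + C = -3*u² + C = C - 3*u²)
R = 6
m(D, A) = 6*A + D*(D - 3*D²) (m(D, A) = (D - 3*D²)*D + 6*A = D*(D - 3*D²) + 6*A = 6*A + D*(D - 3*D²))
(-27*2)*m(-6, 2) = (-27*2)*(6*2 - 1*(-6)²*(-1 + 3*(-6))) = -54*(12 - 1*36*(-1 - 18)) = -54*(12 - 1*36*(-19)) = -54*(12 + 684) = -54*696 = -37584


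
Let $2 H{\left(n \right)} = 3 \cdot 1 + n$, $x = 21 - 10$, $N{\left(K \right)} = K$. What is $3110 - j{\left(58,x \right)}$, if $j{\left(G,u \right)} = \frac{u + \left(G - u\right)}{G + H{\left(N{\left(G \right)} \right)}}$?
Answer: $\frac{550354}{177} \approx 3109.3$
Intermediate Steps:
$x = 11$ ($x = 21 - 10 = 11$)
$H{\left(n \right)} = \frac{3}{2} + \frac{n}{2}$ ($H{\left(n \right)} = \frac{3 \cdot 1 + n}{2} = \frac{3 + n}{2} = \frac{3}{2} + \frac{n}{2}$)
$j{\left(G,u \right)} = \frac{G}{\frac{3}{2} + \frac{3 G}{2}}$ ($j{\left(G,u \right)} = \frac{u + \left(G - u\right)}{G + \left(\frac{3}{2} + \frac{G}{2}\right)} = \frac{G}{\frac{3}{2} + \frac{3 G}{2}}$)
$3110 - j{\left(58,x \right)} = 3110 - \frac{2}{3} \cdot 58 \frac{1}{1 + 58} = 3110 - \frac{2}{3} \cdot 58 \cdot \frac{1}{59} = 3110 - \frac{116}{177} = \frac{550354}{177}$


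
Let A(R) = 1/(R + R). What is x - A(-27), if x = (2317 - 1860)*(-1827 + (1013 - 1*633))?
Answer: -35709065/54 ≈ -6.6128e+5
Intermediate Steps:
A(R) = 1/(2*R)
x = -661279 (x = 457*(-1827 + (1013 - 633)) = 457*(-1827 + 380) = 457*(-1447) = -661279)
x - A(-27) = -661279 - 1/(2*(-27)) = -661279 - (-1)/(2*27) = -661279 - 1*(-1/54) = -661279 + 1/54 = -35709065/54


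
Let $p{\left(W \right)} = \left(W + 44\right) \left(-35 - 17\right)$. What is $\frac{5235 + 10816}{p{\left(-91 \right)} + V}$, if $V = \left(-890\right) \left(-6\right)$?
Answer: $\frac{2293}{1112} \approx 2.062$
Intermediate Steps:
$p{\left(W \right)} = -2288 - 52 W$ ($p{\left(W \right)} = \left(44 + W\right) \left(-52\right) = -2288 - 52 W$)
$V = 5340$
$\frac{5235 + 10816}{p{\left(-91 \right)} + V} = \frac{5235 + 10816}{\left(-2288 - -4732\right) + 5340} = \frac{16051}{\left(-2288 + 4732\right) + 5340} = \frac{16051}{2444 + 5340} = \frac{16051}{7784} = 16051 \cdot \frac{1}{7784} = \frac{2293}{1112}$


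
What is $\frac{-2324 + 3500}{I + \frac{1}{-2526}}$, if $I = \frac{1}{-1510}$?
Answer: $- \frac{1121392440}{1009} \approx -1.1114 \cdot 10^{6}$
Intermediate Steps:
$I = - \frac{1}{1510} \approx -0.00066225$
$\frac{-2324 + 3500}{I + \frac{1}{-2526}} = \frac{-2324 + 3500}{- \frac{1}{1510} + \frac{1}{-2526}} = \frac{1176}{- \frac{1}{1510} - \frac{1}{2526}} = \frac{1176}{- \frac{1009}{953565}} = 1176 \left(- \frac{953565}{1009}\right) = - \frac{1121392440}{1009}$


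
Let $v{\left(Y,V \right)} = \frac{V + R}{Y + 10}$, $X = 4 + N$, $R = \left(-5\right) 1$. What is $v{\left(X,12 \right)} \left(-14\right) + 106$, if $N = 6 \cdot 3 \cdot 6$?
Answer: $\frac{6417}{61} \approx 105.2$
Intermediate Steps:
$N = 108$ ($N = 18 \cdot 6 = 108$)
$R = -5$
$X = 112$ ($X = 4 + 108 = 112$)
$v{\left(Y,V \right)} = \frac{-5 + V}{10 + Y}$ ($v{\left(Y,V \right)} = \frac{V - 5}{Y + 10} = \frac{-5 + V}{10 + Y}$)
$v{\left(X,12 \right)} \left(-14\right) + 106 = \frac{-5 + 12}{10 + 112} \left(-14\right) + 106 = \frac{1}{122} \cdot 7 \left(-14\right) + 106 = \frac{7}{122} \left(-14\right) + 106 = - \frac{49}{61} + 106 = \frac{6417}{61}$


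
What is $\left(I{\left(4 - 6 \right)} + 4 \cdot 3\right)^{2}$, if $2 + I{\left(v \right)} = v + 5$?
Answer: $169$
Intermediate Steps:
$I{\left(v \right)} = 3 + v$ ($I{\left(v \right)} = -2 + \left(v + 5\right) = -2 + \left(5 + v\right) = 3 + v$)
$\left(I{\left(4 - 6 \right)} + 4 \cdot 3\right)^{2} = \left(\left(3 + \left(4 - 6\right)\right) + 4 \cdot 3\right)^{2} = \left(\left(3 + \left(4 - 6\right)\right) + 12\right)^{2} = \left(\left(3 - 2\right) + 12\right)^{2} = \left(1 + 12\right)^{2} = 13^{2} = 169$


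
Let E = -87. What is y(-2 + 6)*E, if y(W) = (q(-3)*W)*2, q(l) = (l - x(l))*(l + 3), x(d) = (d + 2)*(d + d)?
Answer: 0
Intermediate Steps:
x(d) = 2*d*(2 + d) (x(d) = (2 + d)*(2*d) = 2*d*(2 + d))
q(l) = (3 + l)*(l - 2*l*(2 + l)) (q(l) = (l - 2*l*(2 + l))*(l + 3) = (l - 2*l*(2 + l))*(3 + l) = (3 + l)*(l - 2*l*(2 + l)))
y(W) = 0 (y(W) = ((-3*(-9 - 9*(-3) - 2*(-3)**2))*W)*2 = ((-3*(-9 + 27 - 2*9))*W)*2 = ((-3*(-9 + 27 - 18))*W)*2 = ((-3*0)*W)*2 = (0*W)*2 = 0*2 = 0)
y(-2 + 6)*E = 0*(-87) = 0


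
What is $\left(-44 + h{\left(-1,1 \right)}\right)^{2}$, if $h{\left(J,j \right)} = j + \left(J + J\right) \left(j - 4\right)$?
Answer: $1369$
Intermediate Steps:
$h{\left(J,j \right)} = j + 2 J \left(-4 + j\right)$
$\left(-44 + h{\left(-1,1 \right)}\right)^{2} = \left(-44 + \left(1 - -8 + 2 \left(-1\right) 1\right)\right)^{2} = \left(-44 + \left(1 + 8 - 2\right)\right)^{2} = \left(-44 + 7\right)^{2} = \left(-37\right)^{2} = 1369$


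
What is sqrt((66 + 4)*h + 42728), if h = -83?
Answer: 3*sqrt(4102) ≈ 192.14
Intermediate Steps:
sqrt((66 + 4)*h + 42728) = sqrt((66 + 4)*(-83) + 42728) = sqrt(70*(-83) + 42728) = sqrt(-5810 + 42728) = sqrt(36918) = 3*sqrt(4102)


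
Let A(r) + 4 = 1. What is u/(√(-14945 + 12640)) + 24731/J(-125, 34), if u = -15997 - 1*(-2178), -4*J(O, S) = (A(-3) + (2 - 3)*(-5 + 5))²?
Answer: -98924/9 + 13819*I*√2305/2305 ≈ -10992.0 + 287.83*I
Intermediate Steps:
A(r) = -3 (A(r) = -4 + 1 = -3)
J(O, S) = -9/4 (J(O, S) = -(-3 + (2 - 3)*(-5 + 5))²/4 = -(-3 - 1*0)²/4 = -(-3 + 0)²/4 = -¼*(-3)² = -¼*9 = -9/4)
u = -13819 (u = -15997 + 2178 = -13819)
u/(√(-14945 + 12640)) + 24731/J(-125, 34) = -13819/√(-14945 + 12640) + 24731/(-9/4) = -13819*(-I*√2305/2305) + 24731*(-4/9) = -13819*(-I*√2305/2305) - 98924/9 = -(-13819)*I*√2305/2305 - 98924/9 = 13819*I*√2305/2305 - 98924/9 = -98924/9 + 13819*I*√2305/2305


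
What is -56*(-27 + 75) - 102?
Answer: -2790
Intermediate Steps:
-56*(-27 + 75) - 102 = -56*48 - 102 = -2688 - 102 = -2790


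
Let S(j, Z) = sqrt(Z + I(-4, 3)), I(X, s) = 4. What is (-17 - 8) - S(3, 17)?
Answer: -25 - sqrt(21) ≈ -29.583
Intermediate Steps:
S(j, Z) = sqrt(4 + Z) (S(j, Z) = sqrt(Z + 4) = sqrt(4 + Z))
(-17 - 8) - S(3, 17) = (-17 - 8) - sqrt(4 + 17) = -25 - sqrt(21)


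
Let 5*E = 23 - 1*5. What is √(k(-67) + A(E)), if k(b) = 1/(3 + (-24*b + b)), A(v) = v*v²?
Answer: √17379134690/19300 ≈ 6.8306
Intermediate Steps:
E = 18/5 (E = (23 - 1*5)/5 = (23 - 5)/5 = (⅕)*18 = 18/5 ≈ 3.6000)
A(v) = v³
k(b) = 1/(3 - 23*b) (k(b) = 1/(3 + (-24*b + b)) = 1/(3 - 23*b))
√(k(-67) + A(E)) = √(-1/(-3 + 23*(-67)) + (18/5)³) = √(-1/(-3 - 1541) + 5832/125) = √(-1/(-1544) + 5832/125) = √(-1*(-1/1544) + 5832/125) = √(1/1544 + 5832/125) = √(9004733/193000) = √17379134690/19300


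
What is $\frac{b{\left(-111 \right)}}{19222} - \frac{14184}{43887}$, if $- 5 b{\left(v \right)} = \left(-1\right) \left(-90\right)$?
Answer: $- \frac{45572469}{140599319} \approx -0.32413$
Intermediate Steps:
$b{\left(v \right)} = -18$ ($b{\left(v \right)} = - \frac{\left(-1\right) \left(-90\right)}{5} = \left(- \frac{1}{5}\right) 90 = -18$)
$\frac{b{\left(-111 \right)}}{19222} - \frac{14184}{43887} = - \frac{18}{19222} - \frac{14184}{43887} = \left(-18\right) \frac{1}{19222} - \frac{4728}{14629} = - \frac{9}{9611} - \frac{4728}{14629} = - \frac{45572469}{140599319}$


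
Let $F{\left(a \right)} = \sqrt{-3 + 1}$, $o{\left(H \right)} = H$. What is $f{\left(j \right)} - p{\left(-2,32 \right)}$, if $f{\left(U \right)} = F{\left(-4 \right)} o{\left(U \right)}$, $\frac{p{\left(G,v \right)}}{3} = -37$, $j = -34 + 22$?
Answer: $111 - 12 i \sqrt{2} \approx 111.0 - 16.971 i$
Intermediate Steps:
$j = -12$
$p{\left(G,v \right)} = -111$ ($p{\left(G,v \right)} = 3 \left(-37\right) = -111$)
$F{\left(a \right)} = i \sqrt{2}$ ($F{\left(a \right)} = \sqrt{-2} = i \sqrt{2}$)
$f{\left(U \right)} = i U \sqrt{2}$ ($f{\left(U \right)} = i \sqrt{2} U = i U \sqrt{2}$)
$f{\left(j \right)} - p{\left(-2,32 \right)} = i \left(-12\right) \sqrt{2} - -111 = - 12 i \sqrt{2} + 111 = 111 - 12 i \sqrt{2}$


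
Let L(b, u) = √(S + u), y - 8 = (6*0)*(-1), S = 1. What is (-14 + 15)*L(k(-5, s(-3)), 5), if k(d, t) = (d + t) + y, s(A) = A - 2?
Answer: √6 ≈ 2.4495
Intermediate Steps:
y = 8 (y = 8 + (6*0)*(-1) = 8 + 0*(-1) = 8 + 0 = 8)
s(A) = -2 + A
k(d, t) = 8 + d + t (k(d, t) = (d + t) + 8 = 8 + d + t)
L(b, u) = √(1 + u)
(-14 + 15)*L(k(-5, s(-3)), 5) = (-14 + 15)*√(1 + 5) = 1*√6 = √6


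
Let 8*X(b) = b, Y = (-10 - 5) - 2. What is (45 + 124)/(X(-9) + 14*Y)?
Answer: -1352/1913 ≈ -0.70674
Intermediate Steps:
Y = -17 (Y = -15 - 2 = -17)
X(b) = b/8
(45 + 124)/(X(-9) + 14*Y) = (45 + 124)/((⅛)*(-9) + 14*(-17)) = 169/(-9/8 - 238) = 169/(-1913/8) = 169*(-8/1913) = -1352/1913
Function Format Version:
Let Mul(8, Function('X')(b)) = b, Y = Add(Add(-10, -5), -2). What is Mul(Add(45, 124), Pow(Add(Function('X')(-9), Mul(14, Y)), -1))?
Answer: Rational(-1352, 1913) ≈ -0.70674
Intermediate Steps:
Y = -17 (Y = Add(-15, -2) = -17)
Function('X')(b) = Mul(Rational(1, 8), b)
Mul(Add(45, 124), Pow(Add(Function('X')(-9), Mul(14, Y)), -1)) = Mul(Add(45, 124), Pow(Add(Mul(Rational(1, 8), -9), Mul(14, -17)), -1)) = Mul(169, Pow(Add(Rational(-9, 8), -238), -1)) = Mul(169, Pow(Rational(-1913, 8), -1)) = Mul(169, Rational(-8, 1913)) = Rational(-1352, 1913)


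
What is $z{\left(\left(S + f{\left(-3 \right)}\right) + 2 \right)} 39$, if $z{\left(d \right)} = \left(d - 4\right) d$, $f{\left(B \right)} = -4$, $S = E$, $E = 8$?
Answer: $468$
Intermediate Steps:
$S = 8$
$z{\left(d \right)} = d \left(-4 + d\right)$ ($z{\left(d \right)} = \left(-4 + d\right) d = d \left(-4 + d\right)$)
$z{\left(\left(S + f{\left(-3 \right)}\right) + 2 \right)} 39 = \left(\left(8 - 4\right) + 2\right) \left(-4 + \left(\left(8 - 4\right) + 2\right)\right) 39 = \left(4 + 2\right) \left(-4 + \left(4 + 2\right)\right) 39 = 6 \left(-4 + 6\right) 39 = 6 \cdot 2 \cdot 39 = 12 \cdot 39 = 468$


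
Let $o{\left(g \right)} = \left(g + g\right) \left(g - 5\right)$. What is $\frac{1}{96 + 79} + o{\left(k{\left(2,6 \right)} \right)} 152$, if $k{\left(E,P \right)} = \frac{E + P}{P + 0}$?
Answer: $- \frac{2340791}{1575} \approx -1486.2$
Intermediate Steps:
$k{\left(E,P \right)} = \frac{E + P}{P}$
$o{\left(g \right)} = 2 g \left(-5 + g\right)$
$\frac{1}{96 + 79} + o{\left(k{\left(2,6 \right)} \right)} 152 = \frac{1}{96 + 79} + 2 \frac{2 + 6}{6} \left(-5 + \frac{2 + 6}{6}\right) 152 = \frac{1}{175} + 2 \cdot \frac{1}{6} \cdot 8 \left(-5 + \frac{1}{6} \cdot 8\right) 152 = \frac{1}{175} + 2 \cdot \frac{4}{3} \left(-5 + \frac{4}{3}\right) 152 = \frac{1}{175} + 2 \cdot \frac{4}{3} \left(- \frac{11}{3}\right) 152 = \frac{1}{175} - \frac{13376}{9} = - \frac{2340791}{1575}$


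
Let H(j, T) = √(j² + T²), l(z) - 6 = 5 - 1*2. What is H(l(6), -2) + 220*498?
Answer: 109560 + √85 ≈ 1.0957e+5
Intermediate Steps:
l(z) = 9 (l(z) = 6 + (5 - 1*2) = 6 + (5 - 2) = 6 + 3 = 9)
H(j, T) = √(T² + j²)
H(l(6), -2) + 220*498 = √((-2)² + 9²) + 220*498 = √(4 + 81) + 109560 = √85 + 109560 = 109560 + √85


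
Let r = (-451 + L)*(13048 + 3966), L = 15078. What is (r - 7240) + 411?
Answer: 248856949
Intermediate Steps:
r = 248863778 (r = (-451 + 15078)*(13048 + 3966) = 14627*17014 = 248863778)
(r - 7240) + 411 = (248863778 - 7240) + 411 = 248856538 + 411 = 248856949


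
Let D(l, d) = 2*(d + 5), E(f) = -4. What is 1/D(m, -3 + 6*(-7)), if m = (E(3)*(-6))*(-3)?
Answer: -1/80 ≈ -0.012500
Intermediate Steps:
m = -72 (m = -4*(-6)*(-3) = 24*(-3) = -72)
D(l, d) = 10 + 2*d (D(l, d) = 2*(5 + d) = 10 + 2*d)
1/D(m, -3 + 6*(-7)) = 1/(10 + 2*(-3 + 6*(-7))) = 1/(10 + 2*(-3 - 42)) = 1/(10 + 2*(-45)) = 1/(10 - 90) = 1/(-80) = -1/80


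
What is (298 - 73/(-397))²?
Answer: 14013587641/157609 ≈ 88914.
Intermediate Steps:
(298 - 73/(-397))² = (298 - 73*(-1/397))² = (298 + 73/397)² = (118379/397)² = 14013587641/157609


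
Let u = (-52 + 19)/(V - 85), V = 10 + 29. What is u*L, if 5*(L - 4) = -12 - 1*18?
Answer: -33/23 ≈ -1.4348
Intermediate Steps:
V = 39
L = -2 (L = 4 + (-12 - 1*18)/5 = 4 + (-12 - 18)/5 = 4 + (⅕)*(-30) = 4 - 6 = -2)
u = 33/46 (u = (-52 + 19)/(39 - 85) = -33/(-46) = -33*(-1/46) = 33/46 ≈ 0.71739)
u*L = (33/46)*(-2) = -33/23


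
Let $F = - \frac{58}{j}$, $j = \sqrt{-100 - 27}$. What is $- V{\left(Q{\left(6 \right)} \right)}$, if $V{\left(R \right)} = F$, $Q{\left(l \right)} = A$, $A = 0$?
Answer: $- \frac{58 i \sqrt{127}}{127} \approx - 5.1467 i$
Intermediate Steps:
$j = i \sqrt{127}$ ($j = \sqrt{-127} = i \sqrt{127} \approx 11.269 i$)
$Q{\left(l \right)} = 0$
$F = \frac{58 i \sqrt{127}}{127}$ ($F = - \frac{58}{i \sqrt{127}} = - 58 \left(- \frac{i \sqrt{127}}{127}\right) = \frac{58 i \sqrt{127}}{127} \approx 5.1467 i$)
$V{\left(R \right)} = \frac{58 i \sqrt{127}}{127}$
$- V{\left(Q{\left(6 \right)} \right)} = - \frac{58 i \sqrt{127}}{127}$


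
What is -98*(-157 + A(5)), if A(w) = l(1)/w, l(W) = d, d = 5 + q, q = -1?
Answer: 76538/5 ≈ 15308.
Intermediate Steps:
d = 4 (d = 5 - 1 = 4)
l(W) = 4
A(w) = 4/w
-98*(-157 + A(5)) = -98*(-157 + 4/5) = -98*(-157 + 4*(⅕)) = -98*(-157 + ⅘) = -98*(-781/5) = 76538/5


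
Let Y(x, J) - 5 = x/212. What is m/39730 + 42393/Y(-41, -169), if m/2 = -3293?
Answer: 178529676773/20242435 ≈ 8819.6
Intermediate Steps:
m = -6586 (m = 2*(-3293) = -6586)
Y(x, J) = 5 + x/212
m/39730 + 42393/Y(-41, -169) = -6586/39730 + 42393/(5 + (1/212)*(-41)) = -6586*1/39730 + 42393/(5 - 41/212) = -3293/19865 + 42393/(1019/212) = -3293/19865 + 42393*(212/1019) = -3293/19865 + 8987316/1019 = 178529676773/20242435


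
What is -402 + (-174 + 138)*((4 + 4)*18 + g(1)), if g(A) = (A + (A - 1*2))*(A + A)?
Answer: -5586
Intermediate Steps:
g(A) = 2*A*(-2 + 2*A) (g(A) = (A + (A - 2))*(2*A) = (A + (-2 + A))*(2*A) = (-2 + 2*A)*(2*A) = 2*A*(-2 + 2*A))
-402 + (-174 + 138)*((4 + 4)*18 + g(1)) = -402 + (-174 + 138)*((4 + 4)*18 + 4*1*(-1 + 1)) = -402 - 36*(8*18 + 4*1*0) = -402 - 36*(144 + 0) = -402 - 36*144 = -402 - 5184 = -5586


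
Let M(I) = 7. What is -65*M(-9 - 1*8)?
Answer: -455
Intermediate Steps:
-65*M(-9 - 1*8) = -65*7 = -455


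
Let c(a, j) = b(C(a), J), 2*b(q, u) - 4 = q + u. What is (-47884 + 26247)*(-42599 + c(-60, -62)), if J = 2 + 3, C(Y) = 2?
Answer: 1843191119/2 ≈ 9.2160e+8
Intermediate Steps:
J = 5
b(q, u) = 2 + q/2 + u/2 (b(q, u) = 2 + (q + u)/2 = 2 + (q/2 + u/2) = 2 + q/2 + u/2)
c(a, j) = 11/2 (c(a, j) = 2 + (1/2)*2 + (1/2)*5 = 2 + 1 + 5/2 = 11/2)
(-47884 + 26247)*(-42599 + c(-60, -62)) = (-47884 + 26247)*(-42599 + 11/2) = -21637*(-85187/2) = 1843191119/2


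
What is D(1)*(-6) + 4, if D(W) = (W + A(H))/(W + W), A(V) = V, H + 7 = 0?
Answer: 22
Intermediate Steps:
H = -7 (H = -7 + 0 = -7)
D(W) = (-7 + W)/(2*W) (D(W) = (W - 7)/(W + W) = (-7 + W)/((2*W)) = (-7 + W)*(1/(2*W)) = (-7 + W)/(2*W))
D(1)*(-6) + 4 = ((½)*(-7 + 1)/1)*(-6) + 4 = ((½)*1*(-6))*(-6) + 4 = -3*(-6) + 4 = 18 + 4 = 22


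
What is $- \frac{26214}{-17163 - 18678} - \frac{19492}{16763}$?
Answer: $- \frac{86395830}{200267561} \approx -0.4314$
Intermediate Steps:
$- \frac{26214}{-17163 - 18678} - \frac{19492}{16763} = - \frac{26214}{-35841} - \frac{19492}{16763} = \left(-26214\right) \left(- \frac{1}{35841}\right) - \frac{19492}{16763} = \frac{8738}{11947} - \frac{19492}{16763} = - \frac{86395830}{200267561}$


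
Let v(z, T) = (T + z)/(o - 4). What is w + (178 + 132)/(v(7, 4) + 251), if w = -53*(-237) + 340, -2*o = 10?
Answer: 14502119/1124 ≈ 12902.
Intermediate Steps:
o = -5 (o = -½*10 = -5)
v(z, T) = -T/9 - z/9 (v(z, T) = (T + z)/(-5 - 4) = (T + z)/(-9) = (T + z)*(-⅑) = -T/9 - z/9)
w = 12901 (w = 12561 + 340 = 12901)
w + (178 + 132)/(v(7, 4) + 251) = 12901 + (178 + 132)/((-⅑*4 - ⅑*7) + 251) = 12901 + 310/((-4/9 - 7/9) + 251) = 12901 + 310/(-11/9 + 251) = 12901 + 310/(2248/9) = 12901 + (9/2248)*310 = 12901 + 1395/1124 = 14502119/1124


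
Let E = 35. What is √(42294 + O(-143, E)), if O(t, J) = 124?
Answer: √42418 ≈ 205.96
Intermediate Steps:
√(42294 + O(-143, E)) = √(42294 + 124) = √42418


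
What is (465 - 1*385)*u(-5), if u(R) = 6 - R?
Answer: 880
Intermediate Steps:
(465 - 1*385)*u(-5) = (465 - 1*385)*(6 - 1*(-5)) = (465 - 385)*(6 + 5) = 80*11 = 880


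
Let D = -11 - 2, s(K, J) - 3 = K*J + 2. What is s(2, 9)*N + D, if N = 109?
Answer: 2494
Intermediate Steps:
s(K, J) = 5 + J*K (s(K, J) = 3 + (K*J + 2) = 3 + (J*K + 2) = 3 + (2 + J*K) = 5 + J*K)
D = -13
s(2, 9)*N + D = (5 + 9*2)*109 - 13 = (5 + 18)*109 - 13 = 23*109 - 13 = 2507 - 13 = 2494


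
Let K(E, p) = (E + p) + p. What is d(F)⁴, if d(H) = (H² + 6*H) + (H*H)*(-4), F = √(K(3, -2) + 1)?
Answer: 0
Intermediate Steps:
K(E, p) = E + 2*p
F = 0 (F = √((3 + 2*(-2)) + 1) = √((3 - 4) + 1) = √(-1 + 1) = √0 = 0)
d(H) = -3*H² + 6*H (d(H) = (H² + 6*H) + H²*(-4) = (H² + 6*H) - 4*H² = -3*H² + 6*H)
d(F)⁴ = (3*0*(2 - 1*0))⁴ = (3*0*(2 + 0))⁴ = (3*0*2)⁴ = 0⁴ = 0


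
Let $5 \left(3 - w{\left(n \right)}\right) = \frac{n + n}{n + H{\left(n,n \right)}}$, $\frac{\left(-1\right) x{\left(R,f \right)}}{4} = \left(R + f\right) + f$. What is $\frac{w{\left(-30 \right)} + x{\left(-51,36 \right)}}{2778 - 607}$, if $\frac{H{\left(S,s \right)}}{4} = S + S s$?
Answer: $- \frac{46573}{1248325} \approx -0.037308$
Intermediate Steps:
$x{\left(R,f \right)} = - 8 f - 4 R$ ($x{\left(R,f \right)} = - 4 \left(\left(R + f\right) + f\right) = - 4 \left(R + 2 f\right) = - 8 f - 4 R$)
$H{\left(S,s \right)} = 4 S + 4 S s$ ($H{\left(S,s \right)} = 4 \left(S + S s\right) = 4 S + 4 S s$)
$w{\left(n \right)} = 3 - \frac{2 n}{5 \left(n + 4 n \left(1 + n\right)\right)}$ ($w{\left(n \right)} = 3 - \frac{\left(n + n\right) \frac{1}{n + 4 n \left(1 + n\right)}}{5} = 3 - \frac{2 n \frac{1}{n + 4 n \left(1 + n\right)}}{5} = 3 - \frac{2 n}{5 \left(n + 4 n \left(1 + n\right)\right)}$)
$\frac{w{\left(-30 \right)} + x{\left(-51,36 \right)}}{2778 - 607} = \frac{\frac{73 + 60 \left(-30\right)}{5 \left(5 + 4 \left(-30\right)\right)} - 84}{2778 - 607} = \frac{\frac{73 - 1800}{5 \left(5 - 120\right)} + \left(-288 + 204\right)}{2171} = \left(\frac{1}{5} \frac{1}{-115} \left(-1727\right) - 84\right) \frac{1}{2171} = \left(\frac{1}{5} \left(- \frac{1}{115}\right) \left(-1727\right) - 84\right) \frac{1}{2171} = \left(\frac{1727}{575} - 84\right) \frac{1}{2171} = \left(- \frac{46573}{575}\right) \frac{1}{2171} = - \frac{46573}{1248325}$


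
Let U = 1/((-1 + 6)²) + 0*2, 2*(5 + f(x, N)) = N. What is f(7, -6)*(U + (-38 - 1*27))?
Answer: 12992/25 ≈ 519.68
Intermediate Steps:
f(x, N) = -5 + N/2
U = 1/25 (U = 1/(5²) + 0 = 1/25 + 0 = 1/25 ≈ 0.040000)
f(7, -6)*(U + (-38 - 1*27)) = (-5 + (½)*(-6))*(1/25 + (-38 - 1*27)) = (-5 - 3)*(1/25 + (-38 - 27)) = -8*(1/25 - 65) = -8*(-1624/25) = 12992/25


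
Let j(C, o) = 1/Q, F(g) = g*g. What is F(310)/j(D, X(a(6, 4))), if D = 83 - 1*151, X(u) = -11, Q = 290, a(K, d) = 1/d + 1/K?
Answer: 27869000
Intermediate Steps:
a(K, d) = 1/K + 1/d (a(K, d) = 1/d + 1/K = 1/K + 1/d)
F(g) = g²
D = -68 (D = 83 - 151 = -68)
j(C, o) = 1/290
F(310)/j(D, X(a(6, 4))) = 310²/(1/290) = 96100*290 = 27869000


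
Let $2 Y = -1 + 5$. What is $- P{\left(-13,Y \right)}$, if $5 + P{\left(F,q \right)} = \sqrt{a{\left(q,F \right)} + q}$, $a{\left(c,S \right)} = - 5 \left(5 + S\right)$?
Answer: $5 - \sqrt{42} \approx -1.4807$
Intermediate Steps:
$Y = 2$ ($Y = \frac{-1 + 5}{2} = \frac{1}{2} \cdot 4 = 2$)
$a{\left(c,S \right)} = -25 - 5 S$
$P{\left(F,q \right)} = -5 + \sqrt{-25 + q - 5 F}$ ($P{\left(F,q \right)} = -5 + \sqrt{\left(-25 - 5 F\right) + q} = -5 + \sqrt{-25 + q - 5 F}$)
$- P{\left(-13,Y \right)} = - (-5 + \sqrt{-25 + 2 - -65}) = - (-5 + \sqrt{-25 + 2 + 65}) = - (-5 + \sqrt{42}) = 5 - \sqrt{42}$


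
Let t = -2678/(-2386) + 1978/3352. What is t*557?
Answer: 1907190837/1999468 ≈ 953.85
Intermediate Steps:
t = 3424041/1999468 (t = -2678*(-1/2386) + 1978*(1/3352) = 1339/1193 + 989/1676 = 3424041/1999468 ≈ 1.7125)
t*557 = (3424041/1999468)*557 = 1907190837/1999468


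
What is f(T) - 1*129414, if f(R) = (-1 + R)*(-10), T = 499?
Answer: -134394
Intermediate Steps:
f(R) = 10 - 10*R
f(T) - 1*129414 = (10 - 10*499) - 1*129414 = (10 - 4990) - 129414 = -4980 - 129414 = -134394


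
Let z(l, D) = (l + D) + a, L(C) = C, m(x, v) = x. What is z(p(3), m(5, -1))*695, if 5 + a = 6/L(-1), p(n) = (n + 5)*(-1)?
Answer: -9730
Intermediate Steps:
p(n) = -5 - n (p(n) = (5 + n)*(-1) = -5 - n)
a = -11 (a = -5 + 6/(-1) = -5 + 6*(-1) = -5 - 6 = -11)
z(l, D) = -11 + D + l (z(l, D) = (l + D) - 11 = (D + l) - 11 = -11 + D + l)
z(p(3), m(5, -1))*695 = (-11 + 5 + (-5 - 1*3))*695 = (-11 + 5 + (-5 - 3))*695 = (-11 + 5 - 8)*695 = -14*695 = -9730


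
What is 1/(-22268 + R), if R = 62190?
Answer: 1/39922 ≈ 2.5049e-5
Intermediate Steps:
1/(-22268 + R) = 1/(-22268 + 62190) = 1/39922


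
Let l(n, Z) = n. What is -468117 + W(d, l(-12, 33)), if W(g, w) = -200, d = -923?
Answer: -468317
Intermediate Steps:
-468117 + W(d, l(-12, 33)) = -468117 - 200 = -468317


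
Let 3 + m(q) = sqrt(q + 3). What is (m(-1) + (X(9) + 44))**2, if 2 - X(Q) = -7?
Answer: (50 + sqrt(2))**2 ≈ 2643.4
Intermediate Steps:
m(q) = -3 + sqrt(3 + q) (m(q) = -3 + sqrt(q + 3) = -3 + sqrt(3 + q))
X(Q) = 9 (X(Q) = 2 - 1*(-7) = 2 + 7 = 9)
(m(-1) + (X(9) + 44))**2 = ((-3 + sqrt(3 - 1)) + (9 + 44))**2 = ((-3 + sqrt(2)) + 53)**2 = (50 + sqrt(2))**2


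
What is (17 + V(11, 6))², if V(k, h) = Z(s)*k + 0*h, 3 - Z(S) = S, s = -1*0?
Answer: 2500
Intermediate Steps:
s = 0
Z(S) = 3 - S
V(k, h) = 3*k (V(k, h) = (3 - 1*0)*k + 0*h = (3 + 0)*k + 0 = 3*k + 0 = 3*k)
(17 + V(11, 6))² = (17 + 3*11)² = (17 + 33)² = 50² = 2500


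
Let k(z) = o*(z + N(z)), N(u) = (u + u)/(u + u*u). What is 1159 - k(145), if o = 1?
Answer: 74021/73 ≈ 1014.0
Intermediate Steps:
N(u) = 2*u/(u + u**2) (N(u) = (2*u)/(u + u**2) = 2*u/(u + u**2))
k(z) = z + 2/(1 + z) (k(z) = 1*(z + 2/(1 + z)) = z + 2/(1 + z))
1159 - k(145) = 1159 - (2 + 145*(1 + 145))/(1 + 145) = 1159 - (2 + 145*146)/146 = 1159 - (2 + 21170)/146 = 1159 - 21172/146 = 1159 - 1*10586/73 = 1159 - 10586/73 = 74021/73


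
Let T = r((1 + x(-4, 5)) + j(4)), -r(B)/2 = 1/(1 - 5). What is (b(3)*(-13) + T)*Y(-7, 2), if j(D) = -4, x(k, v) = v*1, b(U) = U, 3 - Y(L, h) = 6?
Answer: 231/2 ≈ 115.50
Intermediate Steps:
Y(L, h) = -3 (Y(L, h) = 3 - 1*6 = 3 - 6 = -3)
x(k, v) = v
r(B) = ½ (r(B) = -2/(1 - 5) = -2/(-4) = -2*(-¼) = ½)
T = ½ ≈ 0.50000
(b(3)*(-13) + T)*Y(-7, 2) = (3*(-13) + ½)*(-3) = (-39 + ½)*(-3) = -77/2*(-3) = 231/2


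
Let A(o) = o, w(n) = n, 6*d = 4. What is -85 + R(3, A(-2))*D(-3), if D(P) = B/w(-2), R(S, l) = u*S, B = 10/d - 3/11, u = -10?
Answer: 1495/11 ≈ 135.91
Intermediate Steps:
d = ⅔ (d = (⅙)*4 = ⅔ ≈ 0.66667)
B = 162/11 (B = 10/(⅔) - 3/11 = 10*(3/2) - 3*1/11 = 15 - 3/11 = 162/11 ≈ 14.727)
R(S, l) = -10*S
D(P) = -81/11 (D(P) = (162/11)/(-2) = (162/11)*(-½) = -81/11)
-85 + R(3, A(-2))*D(-3) = -85 - 10*3*(-81/11) = -85 - 30*(-81/11) = -85 + 2430/11 = 1495/11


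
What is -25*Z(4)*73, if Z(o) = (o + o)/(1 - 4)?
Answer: 14600/3 ≈ 4866.7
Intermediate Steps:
Z(o) = -2*o/3 (Z(o) = (2*o)/(-3) = (2*o)*(-⅓) = -2*o/3)
-25*Z(4)*73 = -(-50)*4/3*73 = -25*(-8/3)*73 = (200/3)*73 = 14600/3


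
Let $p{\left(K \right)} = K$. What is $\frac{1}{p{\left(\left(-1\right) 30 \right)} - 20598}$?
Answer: $- \frac{1}{20628} \approx -4.8478 \cdot 10^{-5}$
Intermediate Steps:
$\frac{1}{p{\left(\left(-1\right) 30 \right)} - 20598} = \frac{1}{\left(-1\right) 30 - 20598} = \frac{1}{-30 - 20598} = \frac{1}{-20628} = - \frac{1}{20628}$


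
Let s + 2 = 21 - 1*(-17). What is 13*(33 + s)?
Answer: 897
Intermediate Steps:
s = 36 (s = -2 + (21 - 1*(-17)) = -2 + (21 + 17) = -2 + 38 = 36)
13*(33 + s) = 13*(33 + 36) = 13*69 = 897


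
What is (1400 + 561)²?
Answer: 3845521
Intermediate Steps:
(1400 + 561)² = 1961² = 3845521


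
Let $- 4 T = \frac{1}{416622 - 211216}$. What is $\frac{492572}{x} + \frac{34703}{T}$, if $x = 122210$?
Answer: $- \frac{1742275723601274}{61105} \approx -2.8513 \cdot 10^{10}$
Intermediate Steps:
$T = - \frac{1}{821624}$ ($T = - \frac{1}{4 \left(416622 - 211216\right)} = - \frac{1}{4 \cdot 205406} = \left(- \frac{1}{4}\right) \frac{1}{205406} = - \frac{1}{821624} \approx -1.2171 \cdot 10^{-6}$)
$\frac{492572}{x} + \frac{34703}{T} = \frac{492572}{122210} + \frac{34703}{- \frac{1}{821624}} = 492572 \cdot \frac{1}{122210} + 34703 \left(-821624\right) = \frac{246286}{61105} - 28512817672 = - \frac{1742275723601274}{61105}$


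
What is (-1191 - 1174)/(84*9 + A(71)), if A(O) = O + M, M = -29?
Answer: -2365/798 ≈ -2.9637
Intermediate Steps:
A(O) = -29 + O (A(O) = O - 29 = -29 + O)
(-1191 - 1174)/(84*9 + A(71)) = (-1191 - 1174)/(84*9 + (-29 + 71)) = -2365/(756 + 42) = -2365/798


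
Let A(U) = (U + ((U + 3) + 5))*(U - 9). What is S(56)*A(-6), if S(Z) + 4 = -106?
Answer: -6600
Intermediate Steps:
S(Z) = -110 (S(Z) = -4 - 106 = -110)
A(U) = (-9 + U)*(8 + 2*U) (A(U) = (U + ((3 + U) + 5))*(-9 + U) = (U + (8 + U))*(-9 + U) = (8 + 2*U)*(-9 + U) = (-9 + U)*(8 + 2*U))
S(56)*A(-6) = -110*(-72 - 10*(-6) + 2*(-6)²) = -110*(-72 + 60 + 2*36) = -110*(-72 + 60 + 72) = -110*60 = -6600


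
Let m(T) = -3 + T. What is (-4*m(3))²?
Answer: 0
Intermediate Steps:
(-4*m(3))² = (-4*(-3 + 3))² = (-4*0)² = 0² = 0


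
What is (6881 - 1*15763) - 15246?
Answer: -24128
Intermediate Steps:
(6881 - 1*15763) - 15246 = (6881 - 15763) - 15246 = -8882 - 15246 = -24128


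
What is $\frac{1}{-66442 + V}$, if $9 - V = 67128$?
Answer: $- \frac{1}{133561} \approx -7.4872 \cdot 10^{-6}$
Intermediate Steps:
$V = -67119$ ($V = 9 - 67128 = -67119$)
$\frac{1}{-66442 + V} = \frac{1}{-66442 - 67119} = \frac{1}{-133561} = - \frac{1}{133561}$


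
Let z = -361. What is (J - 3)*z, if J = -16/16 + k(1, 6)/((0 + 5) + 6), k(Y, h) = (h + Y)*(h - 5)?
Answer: 13357/11 ≈ 1214.3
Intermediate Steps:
k(Y, h) = (-5 + h)*(Y + h) (k(Y, h) = (Y + h)*(-5 + h) = (-5 + h)*(Y + h))
J = -4/11 (J = -16/16 + (6**2 - 5*1 - 5*6 + 1*6)/((0 + 5) + 6) = -16*1/16 + (36 - 5 - 30 + 6)/(5 + 6) = -1 + 7/11 = -4/11 ≈ -0.36364)
(J - 3)*z = (-4/11 - 3)*(-361) = -37/11*(-361) = 13357/11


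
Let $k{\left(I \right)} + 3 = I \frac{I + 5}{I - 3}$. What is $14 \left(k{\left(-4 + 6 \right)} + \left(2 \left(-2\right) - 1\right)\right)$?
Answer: $-308$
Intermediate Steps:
$k{\left(I \right)} = -3 + \frac{I \left(5 + I\right)}{-3 + I}$ ($k{\left(I \right)} = -3 + I \frac{I + 5}{I - 3} = -3 + I \frac{5 + I}{-3 + I} = -3 + \frac{I \left(5 + I\right)}{-3 + I}$)
$14 \left(k{\left(-4 + 6 \right)} + \left(2 \left(-2\right) - 1\right)\right) = 14 \left(\frac{9 + \left(-4 + 6\right)^{2} + 2 \left(-4 + 6\right)}{-3 + \left(-4 + 6\right)} + \left(2 \left(-2\right) - 1\right)\right) = 14 \left(\frac{9 + 2^{2} + 2 \cdot 2}{-3 + 2} - 5\right) = 14 \left(\frac{9 + 4 + 4}{-1} - 5\right) = 14 \left(\left(-1\right) 17 - 5\right) = 14 \left(-17 - 5\right) = 14 \left(-22\right) = -308$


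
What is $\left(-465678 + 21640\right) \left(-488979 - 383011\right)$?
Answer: $387196695620$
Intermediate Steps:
$\left(-465678 + 21640\right) \left(-488979 - 383011\right) = \left(-444038\right) \left(-871990\right) = 387196695620$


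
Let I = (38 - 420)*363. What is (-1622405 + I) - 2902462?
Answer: -4663533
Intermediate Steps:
I = -138666 (I = -382*363 = -138666)
(-1622405 + I) - 2902462 = (-1622405 - 138666) - 2902462 = -1761071 - 2902462 = -4663533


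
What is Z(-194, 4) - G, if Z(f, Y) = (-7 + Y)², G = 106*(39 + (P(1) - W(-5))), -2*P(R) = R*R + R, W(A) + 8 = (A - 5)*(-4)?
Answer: -627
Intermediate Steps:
W(A) = 12 - 4*A (W(A) = -8 + (A - 5)*(-4) = -8 + (-5 + A)*(-4) = -8 + (20 - 4*A) = 12 - 4*A)
P(R) = -R/2 - R²/2 (P(R) = -(R*R + R)/2 = -(R² + R)/2 = -(R + R²)/2 = -R/2 - R²/2)
G = 636 (G = 106*(39 + (-½*1*(1 + 1) - (12 - 4*(-5)))) = 106*(39 + (-½*1*2 - (12 + 20))) = 106*(39 + (-1 - 1*32)) = 106*(39 + (-1 - 32)) = 106*(39 - 33) = 106*6 = 636)
Z(-194, 4) - G = (-7 + 4)² - 1*636 = (-3)² - 636 = 9 - 636 = -627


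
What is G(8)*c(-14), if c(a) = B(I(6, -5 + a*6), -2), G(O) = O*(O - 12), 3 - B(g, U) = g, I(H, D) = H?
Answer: 96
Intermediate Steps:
B(g, U) = 3 - g
G(O) = O*(-12 + O)
c(a) = -3 (c(a) = 3 - 1*6 = 3 - 6 = -3)
G(8)*c(-14) = (8*(-12 + 8))*(-3) = (8*(-4))*(-3) = -32*(-3) = 96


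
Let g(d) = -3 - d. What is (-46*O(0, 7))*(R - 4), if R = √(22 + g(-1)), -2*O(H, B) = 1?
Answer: -92 + 46*√5 ≈ 10.859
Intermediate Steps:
O(H, B) = -½ (O(H, B) = -½*1 = -½)
R = 2*√5 (R = √(22 + (-3 - 1*(-1))) = √(22 + (-3 + 1)) = √(22 - 2) = √20 = 2*√5 ≈ 4.4721)
(-46*O(0, 7))*(R - 4) = (-46*(-½))*(2*√5 - 4) = 23*(-4 + 2*√5) = -92 + 46*√5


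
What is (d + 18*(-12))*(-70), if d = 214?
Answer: 140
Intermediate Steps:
(d + 18*(-12))*(-70) = (214 + 18*(-12))*(-70) = (214 - 216)*(-70) = -2*(-70) = 140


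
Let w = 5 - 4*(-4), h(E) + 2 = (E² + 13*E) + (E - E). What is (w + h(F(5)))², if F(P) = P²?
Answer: 938961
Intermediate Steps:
h(E) = -2 + E² + 13*E (h(E) = -2 + ((E² + 13*E) + (E - E)) = -2 + ((E² + 13*E) + 0) = -2 + (E² + 13*E) = -2 + E² + 13*E)
w = 21 (w = 5 + 16 = 21)
(w + h(F(5)))² = (21 + (-2 + (5²)² + 13*5²))² = (21 + (-2 + 25² + 13*25))² = (21 + (-2 + 625 + 325))² = (21 + 948)² = 969² = 938961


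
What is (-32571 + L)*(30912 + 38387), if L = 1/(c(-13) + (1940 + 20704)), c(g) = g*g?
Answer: -51492082942378/22813 ≈ -2.2571e+9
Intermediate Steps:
c(g) = g²
L = 1/22813 (L = 1/((-13)² + (1940 + 20704)) = 1/(169 + 22644) = 1/22813 ≈ 4.3835e-5)
(-32571 + L)*(30912 + 38387) = (-32571 + 1/22813)*(30912 + 38387) = -743042222/22813*69299 = -51492082942378/22813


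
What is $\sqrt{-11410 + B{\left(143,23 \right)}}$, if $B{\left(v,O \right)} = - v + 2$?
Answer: $i \sqrt{11551} \approx 107.48 i$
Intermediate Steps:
$B{\left(v,O \right)} = 2 - v$
$\sqrt{-11410 + B{\left(143,23 \right)}} = \sqrt{-11410 + \left(2 - 143\right)} = \sqrt{-11410 - 141} = \sqrt{-11551} = i \sqrt{11551}$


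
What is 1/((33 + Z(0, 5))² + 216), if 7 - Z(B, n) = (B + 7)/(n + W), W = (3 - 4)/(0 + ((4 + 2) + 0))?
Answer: 841/1431580 ≈ 0.00058746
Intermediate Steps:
W = -⅙ (W = -1/(0 + (6 + 0)) = -1/(0 + 6) = -1/6 = -1*⅙ = -⅙ ≈ -0.16667)
Z(B, n) = 7 - (7 + B)/(-⅙ + n) (Z(B, n) = 7 - (B + 7)/(n - ⅙) = 7 - (7 + B)/(-⅙ + n))
1/((33 + Z(0, 5))² + 216) = 1/((33 + (-49 - 6*0 + 42*5)/(-1 + 6*5))² + 216) = 1/((33 + (-49 + 0 + 210)/(-1 + 30))² + 216) = 1/((33 + 161/29)² + 216) = 1/((1118/29)² + 216) = 1/(1249924/841 + 216) = 1/(1431580/841) = 841/1431580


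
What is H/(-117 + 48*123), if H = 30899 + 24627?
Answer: 55526/5787 ≈ 9.5950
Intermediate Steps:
H = 55526
H/(-117 + 48*123) = 55526/(-117 + 48*123) = 55526/(-117 + 5904) = 55526/5787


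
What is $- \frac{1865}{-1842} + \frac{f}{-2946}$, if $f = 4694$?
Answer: $- \frac{525343}{904422} \approx -0.58086$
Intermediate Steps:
$- \frac{1865}{-1842} + \frac{f}{-2946} = - \frac{1865}{-1842} + \frac{4694}{-2946} = \left(-1865\right) \left(- \frac{1}{1842}\right) + 4694 \left(- \frac{1}{2946}\right) = \frac{1865}{1842} - \frac{2347}{1473} = - \frac{525343}{904422}$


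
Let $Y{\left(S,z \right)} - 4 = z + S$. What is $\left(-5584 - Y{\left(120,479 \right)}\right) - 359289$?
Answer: $-365476$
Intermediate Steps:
$Y{\left(S,z \right)} = 4 + S + z$ ($Y{\left(S,z \right)} = 4 + \left(z + S\right) = 4 + \left(S + z\right) = 4 + S + z$)
$\left(-5584 - Y{\left(120,479 \right)}\right) - 359289 = \left(-5584 - \left(4 + 120 + 479\right)\right) - 359289 = \left(-5584 - 603\right) - 359289 = -6187 - 359289 = -365476$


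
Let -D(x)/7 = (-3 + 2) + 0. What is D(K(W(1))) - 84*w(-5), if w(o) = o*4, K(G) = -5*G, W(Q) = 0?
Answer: 1687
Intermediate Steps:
w(o) = 4*o
D(x) = 7 (D(x) = -7*((-3 + 2) + 0) = -7*(-1 + 0) = -7*(-1) = 7)
D(K(W(1))) - 84*w(-5) = 7 - 84*4*(-5) = 7 - 84*(-20) = 7 - 14*(-120) = 7 + 1680 = 1687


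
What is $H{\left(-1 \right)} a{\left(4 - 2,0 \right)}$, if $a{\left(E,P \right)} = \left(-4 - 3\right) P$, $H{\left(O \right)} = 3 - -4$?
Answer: $0$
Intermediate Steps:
$H{\left(O \right)} = 7$ ($H{\left(O \right)} = 3 + 4 = 7$)
$a{\left(E,P \right)} = - 7 P$
$H{\left(-1 \right)} a{\left(4 - 2,0 \right)} = 7 \left(\left(-7\right) 0\right) = 7 \cdot 0 = 0$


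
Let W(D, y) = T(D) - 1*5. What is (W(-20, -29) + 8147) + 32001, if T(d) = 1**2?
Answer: 40144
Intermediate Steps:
T(d) = 1
W(D, y) = -4 (W(D, y) = 1 - 1*5 = 1 - 5 = -4)
(W(-20, -29) + 8147) + 32001 = (-4 + 8147) + 32001 = 8143 + 32001 = 40144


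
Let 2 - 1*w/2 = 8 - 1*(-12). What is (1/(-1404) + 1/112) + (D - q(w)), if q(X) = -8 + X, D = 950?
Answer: 39076451/39312 ≈ 994.01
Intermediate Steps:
w = -36 (w = 4 - 2*(8 - 1*(-12)) = 4 - 2*(8 + 12) = 4 - 2*20 = 4 - 40 = -36)
(1/(-1404) + 1/112) + (D - q(w)) = (1/(-1404) + 1/112) + (950 - (-8 - 36)) = (-1/1404 + 1/112) + (950 - 1*(-44)) = 323/39312 + (950 + 44) = 323/39312 + 994 = 39076451/39312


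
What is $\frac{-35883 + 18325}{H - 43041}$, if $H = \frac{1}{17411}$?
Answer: $\frac{152851169}{374693425} \approx 0.40794$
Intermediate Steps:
$H = \frac{1}{17411} \approx 5.7435 \cdot 10^{-5}$
$\frac{-35883 + 18325}{H - 43041} = \frac{-35883 + 18325}{\frac{1}{17411} - 43041} = - \frac{17558}{- \frac{749386850}{17411}} = \left(-17558\right) \left(- \frac{17411}{749386850}\right) = \frac{152851169}{374693425}$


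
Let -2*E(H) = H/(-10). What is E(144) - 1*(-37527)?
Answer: 187671/5 ≈ 37534.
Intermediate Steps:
E(H) = H/20 (E(H) = -H/(2*(-10)) = -(-1)*H/20 = H/20)
E(144) - 1*(-37527) = (1/20)*144 - 1*(-37527) = 36/5 + 37527 = 187671/5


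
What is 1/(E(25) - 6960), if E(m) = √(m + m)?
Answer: -696/4844155 - √2/9688310 ≈ -0.00014382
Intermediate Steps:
E(m) = √2*√m (E(m) = √(2*m) = √2*√m)
1/(E(25) - 6960) = 1/(√2*√25 - 6960) = 1/(√2*5 - 6960) = 1/(5*√2 - 6960) = 1/(-6960 + 5*√2)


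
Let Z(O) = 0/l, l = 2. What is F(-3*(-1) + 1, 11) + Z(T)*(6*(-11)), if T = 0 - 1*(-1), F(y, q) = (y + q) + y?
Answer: 19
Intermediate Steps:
F(y, q) = q + 2*y (F(y, q) = (q + y) + y = q + 2*y)
T = 1 (T = 0 + 1 = 1)
Z(O) = 0 (Z(O) = 0/2 = 0*(½) = 0)
F(-3*(-1) + 1, 11) + Z(T)*(6*(-11)) = (11 + 2*(-3*(-1) + 1)) + 0*(6*(-11)) = (11 + 2*(3 + 1)) + 0*(-66) = (11 + 2*4) + 0 = (11 + 8) + 0 = 19 + 0 = 19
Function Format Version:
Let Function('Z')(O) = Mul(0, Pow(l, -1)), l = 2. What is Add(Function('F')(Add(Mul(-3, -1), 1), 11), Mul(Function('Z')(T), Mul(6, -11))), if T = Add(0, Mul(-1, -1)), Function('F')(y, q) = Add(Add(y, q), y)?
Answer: 19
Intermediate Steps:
Function('F')(y, q) = Add(q, Mul(2, y)) (Function('F')(y, q) = Add(Add(q, y), y) = Add(q, Mul(2, y)))
T = 1 (T = Add(0, 1) = 1)
Function('Z')(O) = 0 (Function('Z')(O) = Mul(0, Pow(2, -1)) = Mul(0, Rational(1, 2)) = 0)
Add(Function('F')(Add(Mul(-3, -1), 1), 11), Mul(Function('Z')(T), Mul(6, -11))) = Add(Add(11, Mul(2, Add(Mul(-3, -1), 1))), Mul(0, Mul(6, -11))) = Add(Add(11, Mul(2, Add(3, 1))), Mul(0, -66)) = Add(Add(11, Mul(2, 4)), 0) = Add(Add(11, 8), 0) = Add(19, 0) = 19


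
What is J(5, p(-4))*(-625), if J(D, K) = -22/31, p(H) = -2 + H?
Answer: 13750/31 ≈ 443.55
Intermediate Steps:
J(D, K) = -22/31 (J(D, K) = -22*1/31 = -22/31)
J(5, p(-4))*(-625) = -22/31*(-625) = 13750/31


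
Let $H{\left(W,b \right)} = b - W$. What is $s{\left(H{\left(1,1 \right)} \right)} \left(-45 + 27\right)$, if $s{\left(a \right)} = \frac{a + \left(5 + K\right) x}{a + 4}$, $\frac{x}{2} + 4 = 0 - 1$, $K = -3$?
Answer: $90$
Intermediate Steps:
$x = -10$ ($x = -8 + 2 \left(0 - 1\right) = -8 + 2 \left(-1\right) = -8 - 2 = -10$)
$s{\left(a \right)} = \frac{-20 + a}{4 + a}$ ($s{\left(a \right)} = \frac{a + \left(5 - 3\right) \left(-10\right)}{a + 4} = \frac{a + 2 \left(-10\right)}{4 + a} = \frac{a - 20}{4 + a} = \frac{-20 + a}{4 + a}$)
$s{\left(H{\left(1,1 \right)} \right)} \left(-45 + 27\right) = \frac{-20 + \left(1 - 1\right)}{4 + \left(1 - 1\right)} \left(-45 + 27\right) = \frac{-20 + \left(1 - 1\right)}{4 + \left(1 - 1\right)} \left(-18\right) = \frac{-20 + 0}{4 + 0} \left(-18\right) = \frac{1}{4} \left(-20\right) \left(-18\right) = \left(-5\right) \left(-18\right) = 90$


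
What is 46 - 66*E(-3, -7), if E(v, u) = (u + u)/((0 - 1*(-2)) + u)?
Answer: -694/5 ≈ -138.80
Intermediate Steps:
E(v, u) = 2*u/(2 + u) (E(v, u) = (2*u)/((0 + 2) + u) = (2*u)/(2 + u) = 2*u/(2 + u))
46 - 66*E(-3, -7) = 46 - 132*(-7)/(2 - 7) = 46 - 132*(-7)/(-5) = 46 - 132*(-7)*(-1)/5 = 46 - 66*14/5 = 46 - 924/5 = -694/5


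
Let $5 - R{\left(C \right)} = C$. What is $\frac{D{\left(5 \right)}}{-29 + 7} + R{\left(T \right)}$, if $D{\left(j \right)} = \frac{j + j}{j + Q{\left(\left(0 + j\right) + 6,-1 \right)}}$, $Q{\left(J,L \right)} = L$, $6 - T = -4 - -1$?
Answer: $- \frac{181}{44} \approx -4.1136$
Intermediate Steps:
$T = 9$ ($T = 6 - \left(-4 - -1\right) = 6 - \left(-4 + 1\right) = 6 - -3 = 6 + 3 = 9$)
$R{\left(C \right)} = 5 - C$
$D{\left(j \right)} = \frac{2 j}{-1 + j}$ ($D{\left(j \right)} = \frac{j + j}{j - 1} = \frac{2 j}{-1 + j}$)
$\frac{D{\left(5 \right)}}{-29 + 7} + R{\left(T \right)} = \frac{2 \cdot 5 \frac{1}{-1 + 5}}{-29 + 7} + \left(5 - 9\right) = \frac{2 \cdot 5 \cdot \frac{1}{4}}{-22} + \left(5 - 9\right) = 2 \cdot 5 \cdot \frac{1}{4} \left(- \frac{1}{22}\right) - 4 = \frac{5}{2} \left(- \frac{1}{22}\right) - 4 = - \frac{5}{44} - 4 = - \frac{181}{44}$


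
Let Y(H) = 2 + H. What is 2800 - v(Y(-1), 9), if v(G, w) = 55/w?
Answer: 25145/9 ≈ 2793.9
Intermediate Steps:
2800 - v(Y(-1), 9) = 2800 - 55/9 = 25145/9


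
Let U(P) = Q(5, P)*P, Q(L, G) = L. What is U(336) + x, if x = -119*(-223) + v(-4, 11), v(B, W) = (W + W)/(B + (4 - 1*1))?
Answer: 28195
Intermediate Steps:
U(P) = 5*P
v(B, W) = 2*W/(3 + B) (v(B, W) = (2*W)/(B + (4 - 1)) = (2*W)/(B + 3) = (2*W)/(3 + B) = 2*W/(3 + B))
x = 26515 (x = -119*(-223) + 2*11/(3 - 4) = 26537 + 2*11/(-1) = 26537 + 2*11*(-1) = 26537 - 22 = 26515)
U(336) + x = 5*336 + 26515 = 1680 + 26515 = 28195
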